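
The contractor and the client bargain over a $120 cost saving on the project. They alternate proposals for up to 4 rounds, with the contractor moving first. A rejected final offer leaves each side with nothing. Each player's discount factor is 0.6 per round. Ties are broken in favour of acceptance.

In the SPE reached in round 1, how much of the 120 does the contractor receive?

65.28

Round 4 (the client proposes): the contractor will accept anything ≥ 0, so the client offers 0 and keeps 120.
Round 3 (the contractor proposes): the client can get 120 next round, worth 0.6 × 120 = 72 now, so the contractor offers 72, keeping 48.
Round 2 (the client proposes): the contractor can get 48 next round, worth 0.6 × 48 = 28.8 now, so the client offers 28.8, keeping 91.2.
Round 1 (the contractor proposes): the client can get 91.2 next round, worth 0.6 × 91.2 = 54.72 now, so the contractor offers 54.72, keeping 65.28.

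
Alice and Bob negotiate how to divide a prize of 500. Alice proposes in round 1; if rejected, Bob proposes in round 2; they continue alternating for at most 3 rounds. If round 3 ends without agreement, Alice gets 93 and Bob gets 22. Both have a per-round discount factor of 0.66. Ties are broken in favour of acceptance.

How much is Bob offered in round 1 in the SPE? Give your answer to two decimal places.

Round 3 (Alice proposes): Bob gets 22 if talks fail, so Alice offers 22 and keeps 478.
Round 2 (Bob proposes): Alice can get 478 next round, worth 0.66 × 478 = 315.48 now; Bob offers that and keeps 184.52.
Round 1 (Alice proposes): Bob can get 184.52 next round, worth 0.66 × 184.52 = 121.7832 now. Alice offers 121.7832 and keeps 500 − 121.7832 = 378.2168.

121.78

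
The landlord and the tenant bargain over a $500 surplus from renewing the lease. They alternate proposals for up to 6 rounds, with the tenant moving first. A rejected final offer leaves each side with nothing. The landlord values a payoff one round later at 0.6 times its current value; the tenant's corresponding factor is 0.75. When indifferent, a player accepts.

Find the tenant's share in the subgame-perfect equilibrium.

330.5

Round 6 (the landlord proposes): rejection yields 0 for the tenant; the landlord offers 0 and keeps 500.
Round 5 (the tenant proposes): the landlord can get 500 next round, worth 0.6 × 500 = 300 now; the tenant offers that and keeps 200.
Round 4 (the landlord proposes): the tenant can get 200 next round, worth 0.75 × 200 = 150 now, so the landlord offers 150, keeping 350.
Round 3 (the tenant proposes): the landlord can get 350 next round, worth 0.6 × 350 = 210 now; the tenant offers that and keeps 290.
Round 2 (the landlord proposes): the tenant can get 290 next round, worth 0.75 × 290 = 217.5 now. The landlord offers 217.5 and keeps 500 − 217.5 = 282.5.
Round 1 (the tenant proposes): the landlord can get 282.5 next round, worth 0.6 × 282.5 = 169.5 now. The tenant offers 169.5 and keeps 500 − 169.5 = 330.5.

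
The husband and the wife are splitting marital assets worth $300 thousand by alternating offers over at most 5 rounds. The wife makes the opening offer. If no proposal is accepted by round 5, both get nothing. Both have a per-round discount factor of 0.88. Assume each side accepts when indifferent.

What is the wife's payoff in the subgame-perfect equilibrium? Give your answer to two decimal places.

Solve by backward induction from round 5.
Round 5 (the wife proposes): the husband will accept anything ≥ 0, so the wife offers 0 and keeps 300.
Round 4 (the husband proposes): the wife can get 300 next round, worth 0.88 × 300 = 264 now, so the husband offers 264, keeping 36.
Round 3 (the wife proposes): the husband can get 36 next round, worth 0.88 × 36 = 31.68 now. The wife offers 31.68 and keeps 300 − 31.68 = 268.32.
Round 2 (the husband proposes): the wife can get 268.32 next round, worth 0.88 × 268.32 = 236.1216 now. The husband offers 236.1216 and keeps 300 − 236.1216 = 63.8784.
Round 1 (the wife proposes): the husband can get 63.8784 next round, worth 0.88 × 63.8784 = 56.212992 now; the wife offers that and keeps 243.787008.

243.79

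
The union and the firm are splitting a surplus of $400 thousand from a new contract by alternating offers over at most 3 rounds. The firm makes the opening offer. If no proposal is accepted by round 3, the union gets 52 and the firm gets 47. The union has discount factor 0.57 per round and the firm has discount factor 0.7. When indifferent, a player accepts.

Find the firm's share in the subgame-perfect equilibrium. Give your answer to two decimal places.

310.85

Round 3 (the firm proposes): the union gets 52 if talks fail, so the firm offers 52 and keeps 348.
Round 2 (the union proposes): the firm can get 348 next round, worth 0.7 × 348 = 243.6 now. The union offers 243.6 and keeps 400 − 243.6 = 156.4.
Round 1 (the firm proposes): the union can get 156.4 next round, worth 0.57 × 156.4 = 89.148 now, so the firm offers 89.148, keeping 310.852.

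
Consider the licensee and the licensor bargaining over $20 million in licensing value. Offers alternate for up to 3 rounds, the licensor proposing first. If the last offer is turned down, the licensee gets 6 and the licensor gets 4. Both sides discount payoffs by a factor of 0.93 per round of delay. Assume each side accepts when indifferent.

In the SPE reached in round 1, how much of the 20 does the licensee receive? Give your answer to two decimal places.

6.49

Round 3 (the licensor proposes): the licensee gets 6 if talks fail, so the licensor offers 6 and keeps 14.
Round 2 (the licensee proposes): the licensor can get 14 next round, worth 0.93 × 14 = 13.02 now, so the licensee offers 13.02, keeping 6.98.
Round 1 (the licensor proposes): the licensee can get 6.98 next round, worth 0.93 × 6.98 = 6.4914 now; the licensor offers that and keeps 13.5086.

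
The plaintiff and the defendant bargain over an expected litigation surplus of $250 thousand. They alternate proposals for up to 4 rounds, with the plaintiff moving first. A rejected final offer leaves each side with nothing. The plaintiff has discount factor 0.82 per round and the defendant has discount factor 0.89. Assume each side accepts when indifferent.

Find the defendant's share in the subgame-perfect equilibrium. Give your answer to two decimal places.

Round 4 (the defendant proposes): the plaintiff will accept anything ≥ 0, so the defendant offers 0 and keeps 250.
Round 3 (the plaintiff proposes): the defendant can get 250 next round, worth 0.89 × 250 = 222.5 now. The plaintiff offers 222.5 and keeps 250 − 222.5 = 27.5.
Round 2 (the defendant proposes): the plaintiff can get 27.5 next round, worth 0.82 × 27.5 = 22.55 now. The defendant offers 22.55 and keeps 250 − 22.55 = 227.45.
Round 1 (the plaintiff proposes): the defendant can get 227.45 next round, worth 0.89 × 227.45 = 202.4305 now; the plaintiff offers that and keeps 47.5695.

202.43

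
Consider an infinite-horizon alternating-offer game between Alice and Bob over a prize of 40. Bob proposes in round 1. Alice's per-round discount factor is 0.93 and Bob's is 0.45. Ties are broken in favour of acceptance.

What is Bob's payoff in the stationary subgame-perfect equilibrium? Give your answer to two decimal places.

4.82

When Bob proposes, Alice accepts any offer worth at least 0.93 times what Alice would get by proposing next round; and vice versa.
This gives x = 40 − 0.93y and y = 40 − 0.45x, where x and y are each side's share when it proposes.
Hence (1 − 0.93·0.45)x = 40(1 − 0.93), i.e. 0.5815·x = 2.8.
x ≈ 4.8151; Alice's share is 40 − x ≈ 35.1849.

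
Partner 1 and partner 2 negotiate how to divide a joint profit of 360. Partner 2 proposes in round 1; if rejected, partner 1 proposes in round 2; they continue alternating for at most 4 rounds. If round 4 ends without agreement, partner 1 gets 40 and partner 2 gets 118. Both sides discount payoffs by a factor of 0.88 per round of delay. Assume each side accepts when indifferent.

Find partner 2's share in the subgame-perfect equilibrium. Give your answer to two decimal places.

157.07

Solve by backward induction from round 4.
Round 4 (partner 1 proposes): partner 2 gets 118 if talks fail, so partner 1 offers 118 and keeps 242.
Round 3 (partner 2 proposes): partner 1 can get 242 next round, worth 0.88 × 242 = 212.96 now, so partner 2 offers 212.96, keeping 147.04.
Round 2 (partner 1 proposes): partner 2 can get 147.04 next round, worth 0.88 × 147.04 = 129.3952 now. Partner 1 offers 129.3952 and keeps 360 − 129.3952 = 230.6048.
Round 1 (partner 2 proposes): partner 1 can get 230.6048 next round, worth 0.88 × 230.6048 = 202.932224 now; partner 2 offers that and keeps 157.067776.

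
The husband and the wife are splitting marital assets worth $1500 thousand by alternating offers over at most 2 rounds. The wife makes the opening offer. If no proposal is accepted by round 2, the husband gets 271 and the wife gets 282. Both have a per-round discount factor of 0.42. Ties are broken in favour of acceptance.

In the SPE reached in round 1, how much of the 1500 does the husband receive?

511.56

Round 2 (the husband proposes): the wife gets 282 if talks fail, so the husband offers 282 and keeps 1218.
Round 1 (the wife proposes): the husband can get 1218 next round, worth 0.42 × 1218 = 511.56 now. The wife offers 511.56 and keeps 1500 − 511.56 = 988.44.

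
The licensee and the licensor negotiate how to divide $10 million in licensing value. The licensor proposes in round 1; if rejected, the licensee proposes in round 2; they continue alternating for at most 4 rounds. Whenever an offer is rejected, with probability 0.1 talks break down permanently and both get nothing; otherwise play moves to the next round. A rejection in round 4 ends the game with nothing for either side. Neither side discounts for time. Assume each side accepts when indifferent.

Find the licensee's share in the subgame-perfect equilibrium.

By backward induction:
Round 4 (the licensee proposes): rejection yields 0 for the licensor; the licensee offers 0 and keeps 10.
Round 3 (the licensor proposes): rejecting gives the licensee an expected 0.9 × 10 = 9, so the licensor offers 9, keeping 1.
Round 2 (the licensee proposes): rejecting gives the licensor an expected 0.9 × 1 = 0.9, so the licensee offers 0.9, keeping 9.1.
Round 1 (the licensor proposes): rejecting gives the licensee an expected 0.9 × 9.1 = 8.19; the licensor offers that and keeps 1.81.

8.19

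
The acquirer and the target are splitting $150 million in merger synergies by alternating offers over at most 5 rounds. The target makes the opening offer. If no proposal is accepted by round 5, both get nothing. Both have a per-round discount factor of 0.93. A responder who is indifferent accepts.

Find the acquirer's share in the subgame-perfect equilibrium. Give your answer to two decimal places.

By backward induction:
Round 5 (the target proposes): rejection yields 0 for the acquirer; the target offers 0 and keeps 150.
Round 4 (the acquirer proposes): the target can get 150 next round, worth 0.93 × 150 = 139.5 now, so the acquirer offers 139.5, keeping 10.5.
Round 3 (the target proposes): the acquirer can get 10.5 next round, worth 0.93 × 10.5 = 9.765 now. The target offers 9.765 and keeps 150 − 9.765 = 140.235.
Round 2 (the acquirer proposes): the target can get 140.235 next round, worth 0.93 × 140.235 = 130.41855 now. The acquirer offers 130.41855 and keeps 150 − 130.41855 = 19.58145.
Round 1 (the target proposes): the acquirer can get 19.58145 next round, worth 0.93 × 19.58145 = 18.2107485 now, so the target offers 18.2107485, keeping 131.7892515.

18.21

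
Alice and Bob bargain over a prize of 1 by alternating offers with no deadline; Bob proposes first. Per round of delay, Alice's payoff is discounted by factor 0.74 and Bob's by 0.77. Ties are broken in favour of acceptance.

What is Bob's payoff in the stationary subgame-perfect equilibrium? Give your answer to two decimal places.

0.60

Let x be Bob's share when Bob proposes and y be Alice's share when Alice proposes.
Alice accepts iff offered ≥ 0.74·y, so x = 1 − 0.74y. Symmetrically y = 1 − 0.77x.
Substituting: x = 1 − 0.74(1 − 0.77x), giving x(1 − 0.77·0.74) = 1(1 − 0.74).
So x = 1 × 0.26 / 0.4302 ≈ 0.6044, and Alice receives 1 − x ≈ 0.3956.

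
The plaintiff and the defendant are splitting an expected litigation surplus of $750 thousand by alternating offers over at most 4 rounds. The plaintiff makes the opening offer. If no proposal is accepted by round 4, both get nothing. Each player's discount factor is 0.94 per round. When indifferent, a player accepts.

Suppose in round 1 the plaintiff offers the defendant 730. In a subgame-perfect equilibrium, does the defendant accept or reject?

Accept

Round 4 (the defendant proposes): rejection yields 0 for the plaintiff; the defendant offers 0 and keeps 750.
Round 3 (the plaintiff proposes): the defendant can get 750 next round, worth 0.94 × 750 = 705 now, so the plaintiff offers 705, keeping 45.
Round 2 (the defendant proposes): the plaintiff can get 45 next round, worth 0.94 × 45 = 42.3 now, so the defendant offers 42.3, keeping 707.7.
So by rejecting in round 1, the defendant gets 707.7 next round, worth 0.94 × 707.7 = 665.238 now.
Offer 730 ≥ 665.238, so the defendant accepts.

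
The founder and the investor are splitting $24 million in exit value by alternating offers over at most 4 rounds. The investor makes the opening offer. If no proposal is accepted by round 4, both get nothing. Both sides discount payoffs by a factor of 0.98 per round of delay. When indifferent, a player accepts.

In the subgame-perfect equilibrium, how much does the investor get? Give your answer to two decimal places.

By backward induction:
Round 4 (the founder proposes): the investor will accept anything ≥ 0, so the founder offers 0 and keeps 24.
Round 3 (the investor proposes): the founder can get 24 next round, worth 0.98 × 24 = 23.52 now. The investor offers 23.52 and keeps 24 − 23.52 = 0.48.
Round 2 (the founder proposes): the investor can get 0.48 next round, worth 0.98 × 0.48 = 0.4704 now; the founder offers that and keeps 23.5296.
Round 1 (the investor proposes): the founder can get 23.5296 next round, worth 0.98 × 23.5296 = 23.059008 now; the investor offers that and keeps 0.940992.

0.94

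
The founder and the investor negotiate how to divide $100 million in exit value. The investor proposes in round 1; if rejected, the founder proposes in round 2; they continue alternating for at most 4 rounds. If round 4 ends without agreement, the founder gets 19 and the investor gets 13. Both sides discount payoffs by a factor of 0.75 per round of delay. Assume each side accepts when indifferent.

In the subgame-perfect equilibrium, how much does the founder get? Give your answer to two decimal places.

Round 4 (the founder proposes): the investor gets 13 if talks fail, so the founder offers 13 and keeps 87.
Round 3 (the investor proposes): the founder can get 87 next round, worth 0.75 × 87 = 65.25 now, so the investor offers 65.25, keeping 34.75.
Round 2 (the founder proposes): the investor can get 34.75 next round, worth 0.75 × 34.75 = 26.0625 now; the founder offers that and keeps 73.9375.
Round 1 (the investor proposes): the founder can get 73.9375 next round, worth 0.75 × 73.9375 = 55.453125 now. The investor offers 55.453125 and keeps 100 − 55.453125 = 44.546875.

55.45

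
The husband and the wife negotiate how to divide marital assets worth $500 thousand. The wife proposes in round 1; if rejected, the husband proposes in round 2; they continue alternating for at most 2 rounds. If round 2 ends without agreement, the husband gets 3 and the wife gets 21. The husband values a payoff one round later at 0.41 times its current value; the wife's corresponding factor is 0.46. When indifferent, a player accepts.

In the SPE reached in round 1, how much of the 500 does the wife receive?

Solve by backward induction from round 2.
Round 2 (the husband proposes): the wife gets 21 if talks fail, so the husband offers 21 and keeps 479.
Round 1 (the wife proposes): the husband can get 479 next round, worth 0.41 × 479 = 196.39 now. The wife offers 196.39 and keeps 500 − 196.39 = 303.61.

303.61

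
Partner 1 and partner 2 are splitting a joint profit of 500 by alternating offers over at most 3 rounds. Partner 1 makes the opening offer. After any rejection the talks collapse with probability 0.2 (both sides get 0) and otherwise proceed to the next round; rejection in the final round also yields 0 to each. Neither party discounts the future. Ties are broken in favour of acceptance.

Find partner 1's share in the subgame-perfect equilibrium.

420

Round 3 (partner 1 proposes): rejection yields 0 for partner 2; partner 1 offers 0 and keeps 500.
Round 2 (partner 2 proposes): rejecting gives partner 1 an expected 0.8 × 500 = 400. Partner 2 offers 400 and keeps 500 − 400 = 100.
Round 1 (partner 1 proposes): rejecting gives partner 2 an expected 0.8 × 100 = 80, so partner 1 offers 80, keeping 420.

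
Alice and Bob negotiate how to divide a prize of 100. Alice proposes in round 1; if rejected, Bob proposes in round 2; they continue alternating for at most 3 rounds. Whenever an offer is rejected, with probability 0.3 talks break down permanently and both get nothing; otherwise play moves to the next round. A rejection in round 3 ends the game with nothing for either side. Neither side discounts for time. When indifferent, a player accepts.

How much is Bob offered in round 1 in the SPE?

Round 3 (Alice proposes): rejection yields 0 for Bob; Alice offers 0 and keeps 100.
Round 2 (Bob proposes): rejecting gives Alice an expected 0.7 × 100 = 70, so Bob offers 70, keeping 30.
Round 1 (Alice proposes): rejecting gives Bob an expected 0.7 × 30 = 21, so Alice offers 21, keeping 79.

21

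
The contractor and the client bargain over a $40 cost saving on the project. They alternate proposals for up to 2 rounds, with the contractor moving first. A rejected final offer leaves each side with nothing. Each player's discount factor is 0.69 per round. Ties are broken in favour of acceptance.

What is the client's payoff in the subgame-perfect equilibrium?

Round 2 (the client proposes): rejection yields 0 for the contractor; the client offers 0 and keeps 40.
Round 1 (the contractor proposes): the client can get 40 next round, worth 0.69 × 40 = 27.6 now, so the contractor offers 27.6, keeping 12.4.

27.6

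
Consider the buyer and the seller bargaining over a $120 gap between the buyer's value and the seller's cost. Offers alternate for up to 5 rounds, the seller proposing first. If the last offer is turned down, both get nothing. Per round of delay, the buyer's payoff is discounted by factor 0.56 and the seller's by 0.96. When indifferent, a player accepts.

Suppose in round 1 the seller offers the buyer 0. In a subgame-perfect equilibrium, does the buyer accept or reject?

Work out the buyer's continuation value if the offer is rejected.
Round 5 (the seller proposes): rejection yields 0 for the buyer; the seller offers 0 and keeps 120.
Round 4 (the buyer proposes): the seller can get 120 next round, worth 0.96 × 120 = 115.2 now; the buyer offers that and keeps 4.8.
Round 3 (the seller proposes): the buyer can get 4.8 next round, worth 0.56 × 4.8 = 2.688 now. The seller offers 2.688 and keeps 120 − 2.688 = 117.312.
Round 2 (the buyer proposes): the seller can get 117.312 next round, worth 0.96 × 117.312 = 112.61952 now; the buyer offers that and keeps 7.38048.
So by rejecting in round 1, the buyer gets 7.38048 next round, worth 0.56 × 7.38048 = 4.1330688 now.
Offer 0 < 4.1330688, so the buyer rejects.

Reject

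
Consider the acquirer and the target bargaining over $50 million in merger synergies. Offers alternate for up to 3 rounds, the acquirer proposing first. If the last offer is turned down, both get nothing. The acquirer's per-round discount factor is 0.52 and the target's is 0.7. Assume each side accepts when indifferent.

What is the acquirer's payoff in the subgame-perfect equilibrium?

33.2

Round 3 (the acquirer proposes): rejection yields 0 for the target; the acquirer offers 0 and keeps 50.
Round 2 (the target proposes): the acquirer can get 50 next round, worth 0.52 × 50 = 26 now. The target offers 26 and keeps 50 − 26 = 24.
Round 1 (the acquirer proposes): the target can get 24 next round, worth 0.7 × 24 = 16.8 now. The acquirer offers 16.8 and keeps 50 − 16.8 = 33.2.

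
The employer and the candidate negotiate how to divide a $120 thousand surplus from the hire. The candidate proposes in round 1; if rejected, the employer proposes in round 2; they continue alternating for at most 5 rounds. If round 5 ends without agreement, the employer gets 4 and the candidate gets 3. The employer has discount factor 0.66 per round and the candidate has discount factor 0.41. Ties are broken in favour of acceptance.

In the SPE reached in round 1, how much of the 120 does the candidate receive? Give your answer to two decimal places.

60.33

Round 5 (the candidate proposes): the employer gets 4 if talks fail, so the candidate offers 4 and keeps 116.
Round 4 (the employer proposes): the candidate can get 116 next round, worth 0.41 × 116 = 47.56 now, so the employer offers 47.56, keeping 72.44.
Round 3 (the candidate proposes): the employer can get 72.44 next round, worth 0.66 × 72.44 = 47.8104 now; the candidate offers that and keeps 72.1896.
Round 2 (the employer proposes): the candidate can get 72.1896 next round, worth 0.41 × 72.1896 = 29.597736 now. The employer offers 29.597736 and keeps 120 − 29.597736 = 90.402264.
Round 1 (the candidate proposes): the employer can get 90.402264 next round, worth 0.66 × 90.402264 = 59.66549424 now; the candidate offers that and keeps 60.33450576.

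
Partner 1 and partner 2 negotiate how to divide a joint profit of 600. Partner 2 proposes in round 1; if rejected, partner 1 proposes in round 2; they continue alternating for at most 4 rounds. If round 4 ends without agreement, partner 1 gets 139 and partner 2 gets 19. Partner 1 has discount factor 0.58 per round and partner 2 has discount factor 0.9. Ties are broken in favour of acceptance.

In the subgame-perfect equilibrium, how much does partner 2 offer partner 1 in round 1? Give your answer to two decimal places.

210.70

Work backward from the last round.
Round 4 (partner 1 proposes): partner 2 gets 19 if talks fail, so partner 1 offers 19 and keeps 581.
Round 3 (partner 2 proposes): partner 1 can get 581 next round, worth 0.58 × 581 = 336.98 now, so partner 2 offers 336.98, keeping 263.02.
Round 2 (partner 1 proposes): partner 2 can get 263.02 next round, worth 0.9 × 263.02 = 236.718 now, so partner 1 offers 236.718, keeping 363.282.
Round 1 (partner 2 proposes): partner 1 can get 363.282 next round, worth 0.58 × 363.282 = 210.70356 now. Partner 2 offers 210.70356 and keeps 600 − 210.70356 = 389.29644.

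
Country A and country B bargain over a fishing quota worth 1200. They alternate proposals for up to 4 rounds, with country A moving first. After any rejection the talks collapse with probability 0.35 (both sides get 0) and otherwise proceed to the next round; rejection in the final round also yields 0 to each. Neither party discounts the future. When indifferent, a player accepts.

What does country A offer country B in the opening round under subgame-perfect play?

602.55

By backward induction:
Round 4 (country B proposes): rejection yields 0 for country A; country B offers 0 and keeps 1200.
Round 3 (country A proposes): rejecting gives country B an expected 0.65 × 1200 = 780. Country A offers 780 and keeps 1200 − 780 = 420.
Round 2 (country B proposes): rejecting gives country A an expected 0.65 × 420 = 273. Country B offers 273 and keeps 1200 − 273 = 927.
Round 1 (country A proposes): rejecting gives country B an expected 0.65 × 927 = 602.55; country A offers that and keeps 597.45.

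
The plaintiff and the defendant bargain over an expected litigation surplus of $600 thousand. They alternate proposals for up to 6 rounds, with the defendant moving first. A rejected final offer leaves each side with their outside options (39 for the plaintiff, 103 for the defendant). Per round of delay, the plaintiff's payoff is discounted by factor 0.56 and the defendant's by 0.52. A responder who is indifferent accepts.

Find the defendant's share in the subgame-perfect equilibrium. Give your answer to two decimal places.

368.15

Round 6 (the plaintiff proposes): the defendant gets 103 if talks fail, so the plaintiff offers 103 and keeps 497.
Round 5 (the defendant proposes): the plaintiff can get 497 next round, worth 0.56 × 497 = 278.32 now. The defendant offers 278.32 and keeps 600 − 278.32 = 321.68.
Round 4 (the plaintiff proposes): the defendant can get 321.68 next round, worth 0.52 × 321.68 = 167.2736 now, so the plaintiff offers 167.2736, keeping 432.7264.
Round 3 (the defendant proposes): the plaintiff can get 432.7264 next round, worth 0.56 × 432.7264 = 242.326784 now; the defendant offers that and keeps 357.673216.
Round 2 (the plaintiff proposes): the defendant can get 357.673216 next round, worth 0.52 × 357.673216 = 185.99007232 now; the plaintiff offers that and keeps 414.00992768.
Round 1 (the defendant proposes): the plaintiff can get 414.00992768 next round, worth 0.56 × 414.00992768 = 231.8455595008 now, so the defendant offers 231.8455595008, keeping 368.1544404992.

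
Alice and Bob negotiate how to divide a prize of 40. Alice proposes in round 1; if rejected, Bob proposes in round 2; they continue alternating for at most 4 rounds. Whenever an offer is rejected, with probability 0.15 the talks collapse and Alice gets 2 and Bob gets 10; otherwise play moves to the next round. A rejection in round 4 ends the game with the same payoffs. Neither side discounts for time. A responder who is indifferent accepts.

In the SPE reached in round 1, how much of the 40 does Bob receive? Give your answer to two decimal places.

30.77

Round 4 (Bob proposes): Alice gets 2 if talks fail, so Bob offers 2 and keeps 38.
Round 3 (Alice proposes): rejecting gives Bob an expected 0.85 × 38 + 0.15 × 10 = 33.8; Alice offers that and keeps 6.2.
Round 2 (Bob proposes): rejecting gives Alice an expected 0.85 × 6.2 + 0.15 × 2 = 5.57, so Bob offers 5.57, keeping 34.43.
Round 1 (Alice proposes): rejecting gives Bob an expected 0.85 × 34.43 + 0.15 × 10 = 30.7655. Alice offers 30.7655 and keeps 40 − 30.7655 = 9.2345.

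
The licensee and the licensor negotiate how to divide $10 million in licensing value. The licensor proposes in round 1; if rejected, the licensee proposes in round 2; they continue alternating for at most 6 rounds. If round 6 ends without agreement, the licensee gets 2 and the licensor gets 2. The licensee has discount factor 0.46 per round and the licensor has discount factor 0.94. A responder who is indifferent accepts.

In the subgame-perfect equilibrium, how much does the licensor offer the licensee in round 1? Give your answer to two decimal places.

Round 6 (the licensee proposes): the licensor gets 2 if talks fail, so the licensee offers 2 and keeps 8.
Round 5 (the licensor proposes): the licensee can get 8 next round, worth 0.46 × 8 = 3.68 now, so the licensor offers 3.68, keeping 6.32.
Round 4 (the licensee proposes): the licensor can get 6.32 next round, worth 0.94 × 6.32 = 5.9408 now, so the licensee offers 5.9408, keeping 4.0592.
Round 3 (the licensor proposes): the licensee can get 4.0592 next round, worth 0.46 × 4.0592 = 1.867232 now. The licensor offers 1.867232 and keeps 10 − 1.867232 = 8.132768.
Round 2 (the licensee proposes): the licensor can get 8.132768 next round, worth 0.94 × 8.132768 = 7.64480192 now. The licensee offers 7.64480192 and keeps 10 − 7.64480192 = 2.35519808.
Round 1 (the licensor proposes): the licensee can get 2.35519808 next round, worth 0.46 × 2.35519808 = 1.0833911168 now; the licensor offers that and keeps 8.9166088832.

1.08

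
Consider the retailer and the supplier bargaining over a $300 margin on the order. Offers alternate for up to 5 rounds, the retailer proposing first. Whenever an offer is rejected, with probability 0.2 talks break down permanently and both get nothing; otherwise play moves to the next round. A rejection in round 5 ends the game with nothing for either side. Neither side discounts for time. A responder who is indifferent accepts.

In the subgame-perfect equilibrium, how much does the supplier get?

Round 5 (the retailer proposes): the supplier will accept anything ≥ 0, so the retailer offers 0 and keeps 300.
Round 4 (the supplier proposes): rejecting gives the retailer an expected 0.8 × 300 = 240; the supplier offers that and keeps 60.
Round 3 (the retailer proposes): rejecting gives the supplier an expected 0.8 × 60 = 48. The retailer offers 48 and keeps 300 − 48 = 252.
Round 2 (the supplier proposes): rejecting gives the retailer an expected 0.8 × 252 = 201.6; the supplier offers that and keeps 98.4.
Round 1 (the retailer proposes): rejecting gives the supplier an expected 0.8 × 98.4 = 78.72. The retailer offers 78.72 and keeps 300 − 78.72 = 221.28.

78.72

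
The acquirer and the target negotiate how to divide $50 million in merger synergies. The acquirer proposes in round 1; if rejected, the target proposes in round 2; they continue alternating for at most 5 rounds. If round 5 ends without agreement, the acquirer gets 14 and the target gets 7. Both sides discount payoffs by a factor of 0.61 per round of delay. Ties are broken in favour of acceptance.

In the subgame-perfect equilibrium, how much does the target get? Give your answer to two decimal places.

Solve by backward induction from round 5.
Round 5 (the acquirer proposes): the target gets 7 if talks fail, so the acquirer offers 7 and keeps 43.
Round 4 (the target proposes): the acquirer can get 43 next round, worth 0.61 × 43 = 26.23 now. The target offers 26.23 and keeps 50 − 26.23 = 23.77.
Round 3 (the acquirer proposes): the target can get 23.77 next round, worth 0.61 × 23.77 = 14.4997 now. The acquirer offers 14.4997 and keeps 50 − 14.4997 = 35.5003.
Round 2 (the target proposes): the acquirer can get 35.5003 next round, worth 0.61 × 35.5003 = 21.655183 now. The target offers 21.655183 and keeps 50 − 21.655183 = 28.344817.
Round 1 (the acquirer proposes): the target can get 28.344817 next round, worth 0.61 × 28.344817 = 17.29033837 now; the acquirer offers that and keeps 32.70966163.

17.29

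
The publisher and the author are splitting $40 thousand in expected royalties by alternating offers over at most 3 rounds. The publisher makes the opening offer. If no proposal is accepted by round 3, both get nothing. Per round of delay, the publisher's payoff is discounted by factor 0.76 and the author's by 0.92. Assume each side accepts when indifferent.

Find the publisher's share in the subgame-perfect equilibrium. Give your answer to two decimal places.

31.17

Work backward from the last round.
Round 3 (the publisher proposes): the author will accept anything ≥ 0, so the publisher offers 0 and keeps 40.
Round 2 (the author proposes): the publisher can get 40 next round, worth 0.76 × 40 = 30.4 now, so the author offers 30.4, keeping 9.6.
Round 1 (the publisher proposes): the author can get 9.6 next round, worth 0.92 × 9.6 = 8.832 now, so the publisher offers 8.832, keeping 31.168.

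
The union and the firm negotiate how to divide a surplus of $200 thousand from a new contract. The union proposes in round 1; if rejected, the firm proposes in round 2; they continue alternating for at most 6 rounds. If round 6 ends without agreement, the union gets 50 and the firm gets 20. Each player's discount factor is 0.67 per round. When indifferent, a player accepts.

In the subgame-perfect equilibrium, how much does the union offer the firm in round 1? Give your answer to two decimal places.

Round 6 (the firm proposes): the union gets 50 if talks fail, so the firm offers 50 and keeps 150.
Round 5 (the union proposes): the firm can get 150 next round, worth 0.67 × 150 = 100.5 now. The union offers 100.5 and keeps 200 − 100.5 = 99.5.
Round 4 (the firm proposes): the union can get 99.5 next round, worth 0.67 × 99.5 = 66.665 now; the firm offers that and keeps 133.335.
Round 3 (the union proposes): the firm can get 133.335 next round, worth 0.67 × 133.335 = 89.33445 now. The union offers 89.33445 and keeps 200 − 89.33445 = 110.66555.
Round 2 (the firm proposes): the union can get 110.66555 next round, worth 0.67 × 110.66555 = 74.1459185 now. The firm offers 74.1459185 and keeps 200 − 74.1459185 = 125.8540815.
Round 1 (the union proposes): the firm can get 125.8540815 next round, worth 0.67 × 125.8540815 = 84.322234605 now. The union offers 84.322234605 and keeps 200 − 84.322234605 = 115.677765395.

84.32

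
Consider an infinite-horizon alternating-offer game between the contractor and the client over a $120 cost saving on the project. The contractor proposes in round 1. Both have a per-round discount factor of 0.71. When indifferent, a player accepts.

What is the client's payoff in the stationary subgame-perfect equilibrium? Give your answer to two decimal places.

Let x be the contractor's share when the contractor proposes and y be the client's share when the client proposes.
The client accepts iff offered ≥ 0.71·y, so x = 120 − 0.71y. Symmetrically y = 120 − 0.71x.
Substituting: x = 120 − 0.71(120 − 0.71x), giving x(1 − 0.71·0.71) = 120(1 − 0.71).
So x = 120 × 0.29 / 0.4959 ≈ 70.1754, and the client receives 120 − x ≈ 49.8246.

49.82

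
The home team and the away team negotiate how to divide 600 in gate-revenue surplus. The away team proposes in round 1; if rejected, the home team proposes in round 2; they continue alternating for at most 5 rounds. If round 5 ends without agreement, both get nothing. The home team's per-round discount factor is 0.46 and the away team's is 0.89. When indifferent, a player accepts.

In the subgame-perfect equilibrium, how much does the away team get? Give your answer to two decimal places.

Round 5 (the away team proposes): the home team will accept anything ≥ 0, so the away team offers 0 and keeps 600.
Round 4 (the home team proposes): the away team can get 600 next round, worth 0.89 × 600 = 534 now, so the home team offers 534, keeping 66.
Round 3 (the away team proposes): the home team can get 66 next round, worth 0.46 × 66 = 30.36 now, so the away team offers 30.36, keeping 569.64.
Round 2 (the home team proposes): the away team can get 569.64 next round, worth 0.89 × 569.64 = 506.9796 now. The home team offers 506.9796 and keeps 600 − 506.9796 = 93.0204.
Round 1 (the away team proposes): the home team can get 93.0204 next round, worth 0.46 × 93.0204 = 42.789384 now; the away team offers that and keeps 557.210616.

557.21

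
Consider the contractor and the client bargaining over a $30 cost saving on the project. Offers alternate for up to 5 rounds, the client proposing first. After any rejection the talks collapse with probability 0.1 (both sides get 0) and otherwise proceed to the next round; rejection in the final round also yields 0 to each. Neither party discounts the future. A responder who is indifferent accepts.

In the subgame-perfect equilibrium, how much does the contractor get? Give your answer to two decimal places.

By backward induction:
Round 5 (the client proposes): the contractor will accept anything ≥ 0, so the client offers 0 and keeps 30.
Round 4 (the contractor proposes): rejecting gives the client an expected 0.9 × 30 = 27. The contractor offers 27 and keeps 30 − 27 = 3.
Round 3 (the client proposes): rejecting gives the contractor an expected 0.9 × 3 = 2.7. The client offers 2.7 and keeps 30 − 2.7 = 27.3.
Round 2 (the contractor proposes): rejecting gives the client an expected 0.9 × 27.3 = 24.57, so the contractor offers 24.57, keeping 5.43.
Round 1 (the client proposes): rejecting gives the contractor an expected 0.9 × 5.43 = 4.887, so the client offers 4.887, keeping 25.113.

4.89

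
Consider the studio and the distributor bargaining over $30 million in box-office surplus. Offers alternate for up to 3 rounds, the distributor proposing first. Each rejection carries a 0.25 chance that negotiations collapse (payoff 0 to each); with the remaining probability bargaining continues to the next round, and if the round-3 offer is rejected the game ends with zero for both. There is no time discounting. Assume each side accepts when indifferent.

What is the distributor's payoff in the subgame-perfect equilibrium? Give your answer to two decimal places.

Round 3 (the distributor proposes): rejection yields 0 for the studio; the distributor offers 0 and keeps 30.
Round 2 (the studio proposes): rejecting gives the distributor an expected 0.75 × 30 = 22.5; the studio offers that and keeps 7.5.
Round 1 (the distributor proposes): rejecting gives the studio an expected 0.75 × 7.5 = 5.625. The distributor offers 5.625 and keeps 30 − 5.625 = 24.375.

24.38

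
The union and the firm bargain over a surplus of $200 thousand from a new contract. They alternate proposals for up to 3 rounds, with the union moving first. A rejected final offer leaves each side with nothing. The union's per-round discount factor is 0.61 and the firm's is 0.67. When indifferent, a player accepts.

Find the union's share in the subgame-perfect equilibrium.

By backward induction:
Round 3 (the union proposes): rejection yields 0 for the firm; the union offers 0 and keeps 200.
Round 2 (the firm proposes): the union can get 200 next round, worth 0.61 × 200 = 122 now; the firm offers that and keeps 78.
Round 1 (the union proposes): the firm can get 78 next round, worth 0.67 × 78 = 52.26 now; the union offers that and keeps 147.74.

147.74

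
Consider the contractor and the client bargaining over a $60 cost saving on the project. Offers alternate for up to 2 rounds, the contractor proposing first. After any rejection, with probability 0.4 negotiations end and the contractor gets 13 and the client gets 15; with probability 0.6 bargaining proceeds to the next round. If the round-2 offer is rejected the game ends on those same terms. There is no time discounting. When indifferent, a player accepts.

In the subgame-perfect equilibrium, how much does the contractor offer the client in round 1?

Round 2 (the client proposes): the contractor gets 13 if talks fail, so the client offers 13 and keeps 47.
Round 1 (the contractor proposes): rejecting gives the client an expected 0.6 × 47 + 0.4 × 15 = 34.2; the contractor offers that and keeps 25.8.

34.2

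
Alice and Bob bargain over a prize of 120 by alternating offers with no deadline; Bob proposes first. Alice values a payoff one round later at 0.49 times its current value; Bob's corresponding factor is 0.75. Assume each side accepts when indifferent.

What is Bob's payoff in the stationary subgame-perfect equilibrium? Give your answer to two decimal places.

In a stationary SPE each proposer offers the other exactly their discounted continuation value.
If Bob keeps x when proposing and Alice keeps y when proposing, then x = 120 − 0.49y and y = 120 − 0.75x.
Solving: x = 120(1 − 0.49) / (1 − 0.75·0.49) = 61.2 / 0.6325 ≈ 96.7589.
Alice gets 120 − 96.7589 ≈ 23.2411.

96.76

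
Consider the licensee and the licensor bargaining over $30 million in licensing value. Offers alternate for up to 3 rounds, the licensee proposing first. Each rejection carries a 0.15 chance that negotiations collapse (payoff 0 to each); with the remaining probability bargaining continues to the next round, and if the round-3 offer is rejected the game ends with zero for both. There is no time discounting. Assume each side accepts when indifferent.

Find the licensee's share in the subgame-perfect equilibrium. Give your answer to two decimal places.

Round 3 (the licensee proposes): rejection yields 0 for the licensor; the licensee offers 0 and keeps 30.
Round 2 (the licensor proposes): rejecting gives the licensee an expected 0.85 × 30 = 25.5. The licensor offers 25.5 and keeps 30 − 25.5 = 4.5.
Round 1 (the licensee proposes): rejecting gives the licensor an expected 0.85 × 4.5 = 3.825; the licensee offers that and keeps 26.175.

26.18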